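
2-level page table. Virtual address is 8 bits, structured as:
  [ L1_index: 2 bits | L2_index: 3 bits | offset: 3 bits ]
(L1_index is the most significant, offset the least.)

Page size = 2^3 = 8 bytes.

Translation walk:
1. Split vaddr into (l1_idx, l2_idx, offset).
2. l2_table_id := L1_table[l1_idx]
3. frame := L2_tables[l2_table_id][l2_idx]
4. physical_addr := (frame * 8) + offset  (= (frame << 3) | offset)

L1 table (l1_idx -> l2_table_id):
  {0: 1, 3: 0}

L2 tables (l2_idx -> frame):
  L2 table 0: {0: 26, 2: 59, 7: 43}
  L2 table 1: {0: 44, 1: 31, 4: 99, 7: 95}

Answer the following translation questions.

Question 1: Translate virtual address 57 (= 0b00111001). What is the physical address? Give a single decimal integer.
vaddr = 57 = 0b00111001
Split: l1_idx=0, l2_idx=7, offset=1
L1[0] = 1
L2[1][7] = 95
paddr = 95 * 8 + 1 = 761

Answer: 761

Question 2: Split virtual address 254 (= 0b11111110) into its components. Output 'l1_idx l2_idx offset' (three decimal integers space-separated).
vaddr = 254 = 0b11111110
  top 2 bits -> l1_idx = 3
  next 3 bits -> l2_idx = 7
  bottom 3 bits -> offset = 6

Answer: 3 7 6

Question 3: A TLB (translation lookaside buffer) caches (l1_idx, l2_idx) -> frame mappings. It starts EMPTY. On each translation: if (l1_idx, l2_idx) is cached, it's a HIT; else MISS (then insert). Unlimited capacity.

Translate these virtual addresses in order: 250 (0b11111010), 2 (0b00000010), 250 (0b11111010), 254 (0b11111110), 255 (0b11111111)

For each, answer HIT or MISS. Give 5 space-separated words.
Answer: MISS MISS HIT HIT HIT

Derivation:
vaddr=250: (3,7) not in TLB -> MISS, insert
vaddr=2: (0,0) not in TLB -> MISS, insert
vaddr=250: (3,7) in TLB -> HIT
vaddr=254: (3,7) in TLB -> HIT
vaddr=255: (3,7) in TLB -> HIT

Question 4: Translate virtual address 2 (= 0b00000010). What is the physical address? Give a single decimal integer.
vaddr = 2 = 0b00000010
Split: l1_idx=0, l2_idx=0, offset=2
L1[0] = 1
L2[1][0] = 44
paddr = 44 * 8 + 2 = 354

Answer: 354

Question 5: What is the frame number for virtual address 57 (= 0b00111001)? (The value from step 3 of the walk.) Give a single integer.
Answer: 95

Derivation:
vaddr = 57: l1_idx=0, l2_idx=7
L1[0] = 1; L2[1][7] = 95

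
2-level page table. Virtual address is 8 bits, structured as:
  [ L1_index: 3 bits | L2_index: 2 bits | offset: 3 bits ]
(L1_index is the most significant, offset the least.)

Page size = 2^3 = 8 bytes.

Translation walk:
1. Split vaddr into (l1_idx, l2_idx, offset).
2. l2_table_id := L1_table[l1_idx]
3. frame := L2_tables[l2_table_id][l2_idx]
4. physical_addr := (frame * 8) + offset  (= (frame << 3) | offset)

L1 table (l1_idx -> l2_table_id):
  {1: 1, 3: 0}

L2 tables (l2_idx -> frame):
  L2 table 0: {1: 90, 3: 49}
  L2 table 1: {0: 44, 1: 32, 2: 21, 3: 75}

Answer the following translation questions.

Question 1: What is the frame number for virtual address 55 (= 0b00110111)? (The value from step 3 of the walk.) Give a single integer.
Answer: 21

Derivation:
vaddr = 55: l1_idx=1, l2_idx=2
L1[1] = 1; L2[1][2] = 21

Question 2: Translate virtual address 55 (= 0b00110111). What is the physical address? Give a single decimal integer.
vaddr = 55 = 0b00110111
Split: l1_idx=1, l2_idx=2, offset=7
L1[1] = 1
L2[1][2] = 21
paddr = 21 * 8 + 7 = 175

Answer: 175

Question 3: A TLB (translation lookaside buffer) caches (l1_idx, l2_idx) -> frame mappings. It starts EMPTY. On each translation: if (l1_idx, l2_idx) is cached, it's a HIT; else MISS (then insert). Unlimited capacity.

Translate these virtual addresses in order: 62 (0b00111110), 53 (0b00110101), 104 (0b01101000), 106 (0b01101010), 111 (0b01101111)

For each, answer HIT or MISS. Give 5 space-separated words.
Answer: MISS MISS MISS HIT HIT

Derivation:
vaddr=62: (1,3) not in TLB -> MISS, insert
vaddr=53: (1,2) not in TLB -> MISS, insert
vaddr=104: (3,1) not in TLB -> MISS, insert
vaddr=106: (3,1) in TLB -> HIT
vaddr=111: (3,1) in TLB -> HIT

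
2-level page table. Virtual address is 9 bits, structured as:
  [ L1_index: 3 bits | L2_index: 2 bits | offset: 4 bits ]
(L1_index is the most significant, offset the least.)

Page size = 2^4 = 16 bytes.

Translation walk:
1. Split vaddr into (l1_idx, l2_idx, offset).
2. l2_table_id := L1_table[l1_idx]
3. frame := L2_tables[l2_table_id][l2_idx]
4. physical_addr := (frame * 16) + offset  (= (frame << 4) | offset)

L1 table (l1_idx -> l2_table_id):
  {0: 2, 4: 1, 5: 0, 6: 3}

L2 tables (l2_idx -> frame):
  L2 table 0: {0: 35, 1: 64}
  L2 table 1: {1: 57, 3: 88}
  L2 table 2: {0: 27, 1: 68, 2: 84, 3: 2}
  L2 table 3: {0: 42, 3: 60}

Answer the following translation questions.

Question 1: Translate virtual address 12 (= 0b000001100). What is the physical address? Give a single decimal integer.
vaddr = 12 = 0b000001100
Split: l1_idx=0, l2_idx=0, offset=12
L1[0] = 2
L2[2][0] = 27
paddr = 27 * 16 + 12 = 444

Answer: 444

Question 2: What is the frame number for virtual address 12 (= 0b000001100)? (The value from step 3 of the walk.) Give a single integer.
Answer: 27

Derivation:
vaddr = 12: l1_idx=0, l2_idx=0
L1[0] = 2; L2[2][0] = 27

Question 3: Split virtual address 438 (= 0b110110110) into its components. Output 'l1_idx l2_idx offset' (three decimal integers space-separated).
vaddr = 438 = 0b110110110
  top 3 bits -> l1_idx = 6
  next 2 bits -> l2_idx = 3
  bottom 4 bits -> offset = 6

Answer: 6 3 6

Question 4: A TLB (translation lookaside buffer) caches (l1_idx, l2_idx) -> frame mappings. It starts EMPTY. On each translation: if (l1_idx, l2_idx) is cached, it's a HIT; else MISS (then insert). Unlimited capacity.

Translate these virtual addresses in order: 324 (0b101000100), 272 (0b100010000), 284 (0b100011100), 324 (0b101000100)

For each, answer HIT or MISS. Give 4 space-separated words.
Answer: MISS MISS HIT HIT

Derivation:
vaddr=324: (5,0) not in TLB -> MISS, insert
vaddr=272: (4,1) not in TLB -> MISS, insert
vaddr=284: (4,1) in TLB -> HIT
vaddr=324: (5,0) in TLB -> HIT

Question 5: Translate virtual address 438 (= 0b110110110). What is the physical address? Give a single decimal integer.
vaddr = 438 = 0b110110110
Split: l1_idx=6, l2_idx=3, offset=6
L1[6] = 3
L2[3][3] = 60
paddr = 60 * 16 + 6 = 966

Answer: 966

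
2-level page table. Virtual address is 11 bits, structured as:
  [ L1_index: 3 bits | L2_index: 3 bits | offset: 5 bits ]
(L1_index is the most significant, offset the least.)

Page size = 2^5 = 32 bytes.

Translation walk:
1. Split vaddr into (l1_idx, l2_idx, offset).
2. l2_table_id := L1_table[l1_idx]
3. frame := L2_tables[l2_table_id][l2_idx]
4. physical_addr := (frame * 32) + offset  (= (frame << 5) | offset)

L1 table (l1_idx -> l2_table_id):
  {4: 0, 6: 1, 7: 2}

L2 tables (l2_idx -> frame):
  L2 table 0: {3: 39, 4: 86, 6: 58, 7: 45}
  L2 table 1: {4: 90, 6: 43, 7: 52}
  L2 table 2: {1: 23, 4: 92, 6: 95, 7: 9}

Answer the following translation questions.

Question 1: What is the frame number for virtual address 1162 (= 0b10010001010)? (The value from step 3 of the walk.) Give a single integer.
vaddr = 1162: l1_idx=4, l2_idx=4
L1[4] = 0; L2[0][4] = 86

Answer: 86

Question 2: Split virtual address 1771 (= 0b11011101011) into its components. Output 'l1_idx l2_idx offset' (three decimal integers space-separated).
Answer: 6 7 11

Derivation:
vaddr = 1771 = 0b11011101011
  top 3 bits -> l1_idx = 6
  next 3 bits -> l2_idx = 7
  bottom 5 bits -> offset = 11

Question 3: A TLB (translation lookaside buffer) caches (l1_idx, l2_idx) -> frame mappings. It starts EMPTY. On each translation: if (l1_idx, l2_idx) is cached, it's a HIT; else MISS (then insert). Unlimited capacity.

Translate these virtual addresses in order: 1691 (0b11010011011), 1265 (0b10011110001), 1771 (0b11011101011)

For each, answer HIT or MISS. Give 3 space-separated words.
vaddr=1691: (6,4) not in TLB -> MISS, insert
vaddr=1265: (4,7) not in TLB -> MISS, insert
vaddr=1771: (6,7) not in TLB -> MISS, insert

Answer: MISS MISS MISS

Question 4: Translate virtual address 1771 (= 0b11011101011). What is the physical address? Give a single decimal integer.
Answer: 1675

Derivation:
vaddr = 1771 = 0b11011101011
Split: l1_idx=6, l2_idx=7, offset=11
L1[6] = 1
L2[1][7] = 52
paddr = 52 * 32 + 11 = 1675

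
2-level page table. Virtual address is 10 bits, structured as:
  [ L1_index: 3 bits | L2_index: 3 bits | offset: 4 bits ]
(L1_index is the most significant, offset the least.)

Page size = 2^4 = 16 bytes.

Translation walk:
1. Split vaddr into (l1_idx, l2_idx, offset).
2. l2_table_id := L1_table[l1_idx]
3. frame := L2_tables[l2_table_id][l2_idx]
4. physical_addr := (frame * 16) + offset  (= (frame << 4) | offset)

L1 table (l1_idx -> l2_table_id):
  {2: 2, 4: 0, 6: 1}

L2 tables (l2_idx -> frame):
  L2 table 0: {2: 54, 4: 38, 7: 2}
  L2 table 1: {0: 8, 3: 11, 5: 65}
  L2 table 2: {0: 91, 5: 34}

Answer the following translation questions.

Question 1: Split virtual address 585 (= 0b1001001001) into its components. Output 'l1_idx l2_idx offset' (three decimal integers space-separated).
Answer: 4 4 9

Derivation:
vaddr = 585 = 0b1001001001
  top 3 bits -> l1_idx = 4
  next 3 bits -> l2_idx = 4
  bottom 4 bits -> offset = 9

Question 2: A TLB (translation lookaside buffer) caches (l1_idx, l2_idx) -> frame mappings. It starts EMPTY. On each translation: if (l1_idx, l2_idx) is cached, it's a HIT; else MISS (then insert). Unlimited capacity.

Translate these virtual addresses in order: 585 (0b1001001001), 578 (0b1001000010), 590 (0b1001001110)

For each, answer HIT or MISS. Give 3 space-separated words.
Answer: MISS HIT HIT

Derivation:
vaddr=585: (4,4) not in TLB -> MISS, insert
vaddr=578: (4,4) in TLB -> HIT
vaddr=590: (4,4) in TLB -> HIT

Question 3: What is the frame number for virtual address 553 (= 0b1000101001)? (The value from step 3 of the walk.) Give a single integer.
vaddr = 553: l1_idx=4, l2_idx=2
L1[4] = 0; L2[0][2] = 54

Answer: 54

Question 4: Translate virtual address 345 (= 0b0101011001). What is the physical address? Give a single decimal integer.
Answer: 553

Derivation:
vaddr = 345 = 0b0101011001
Split: l1_idx=2, l2_idx=5, offset=9
L1[2] = 2
L2[2][5] = 34
paddr = 34 * 16 + 9 = 553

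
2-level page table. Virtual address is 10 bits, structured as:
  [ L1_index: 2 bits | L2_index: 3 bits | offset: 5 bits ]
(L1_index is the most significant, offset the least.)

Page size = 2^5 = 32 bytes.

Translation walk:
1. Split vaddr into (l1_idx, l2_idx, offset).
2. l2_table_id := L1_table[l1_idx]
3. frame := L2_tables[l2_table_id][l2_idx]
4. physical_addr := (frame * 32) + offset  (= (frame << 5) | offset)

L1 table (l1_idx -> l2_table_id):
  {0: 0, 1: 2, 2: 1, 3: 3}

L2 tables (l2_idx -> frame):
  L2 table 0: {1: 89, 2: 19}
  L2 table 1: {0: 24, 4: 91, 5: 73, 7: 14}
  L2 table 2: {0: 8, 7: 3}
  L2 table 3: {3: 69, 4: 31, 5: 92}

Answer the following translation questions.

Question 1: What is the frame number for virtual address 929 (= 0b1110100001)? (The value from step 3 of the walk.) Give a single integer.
vaddr = 929: l1_idx=3, l2_idx=5
L1[3] = 3; L2[3][5] = 92

Answer: 92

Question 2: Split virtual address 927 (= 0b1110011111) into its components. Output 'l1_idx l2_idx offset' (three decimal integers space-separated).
Answer: 3 4 31

Derivation:
vaddr = 927 = 0b1110011111
  top 2 bits -> l1_idx = 3
  next 3 bits -> l2_idx = 4
  bottom 5 bits -> offset = 31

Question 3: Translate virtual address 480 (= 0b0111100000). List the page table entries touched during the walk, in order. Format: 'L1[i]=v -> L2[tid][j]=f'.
Answer: L1[1]=2 -> L2[2][7]=3

Derivation:
vaddr = 480 = 0b0111100000
Split: l1_idx=1, l2_idx=7, offset=0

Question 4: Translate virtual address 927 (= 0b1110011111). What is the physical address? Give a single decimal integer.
vaddr = 927 = 0b1110011111
Split: l1_idx=3, l2_idx=4, offset=31
L1[3] = 3
L2[3][4] = 31
paddr = 31 * 32 + 31 = 1023

Answer: 1023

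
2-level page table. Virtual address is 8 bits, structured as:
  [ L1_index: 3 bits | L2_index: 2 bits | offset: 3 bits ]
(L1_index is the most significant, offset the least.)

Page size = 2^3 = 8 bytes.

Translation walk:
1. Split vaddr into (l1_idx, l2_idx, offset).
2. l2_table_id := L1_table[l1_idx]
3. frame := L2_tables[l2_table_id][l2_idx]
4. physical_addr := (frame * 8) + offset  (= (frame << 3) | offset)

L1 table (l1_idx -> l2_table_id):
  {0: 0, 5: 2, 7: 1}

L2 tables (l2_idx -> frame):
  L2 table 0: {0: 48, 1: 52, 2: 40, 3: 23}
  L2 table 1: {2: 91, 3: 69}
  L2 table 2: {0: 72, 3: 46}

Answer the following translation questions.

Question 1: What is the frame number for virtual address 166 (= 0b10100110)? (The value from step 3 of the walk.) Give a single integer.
Answer: 72

Derivation:
vaddr = 166: l1_idx=5, l2_idx=0
L1[5] = 2; L2[2][0] = 72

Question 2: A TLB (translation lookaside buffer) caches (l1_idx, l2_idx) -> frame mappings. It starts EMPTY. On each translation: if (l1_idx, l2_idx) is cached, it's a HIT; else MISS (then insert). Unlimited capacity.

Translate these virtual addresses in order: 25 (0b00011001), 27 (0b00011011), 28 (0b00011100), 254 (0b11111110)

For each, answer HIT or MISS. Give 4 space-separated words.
vaddr=25: (0,3) not in TLB -> MISS, insert
vaddr=27: (0,3) in TLB -> HIT
vaddr=28: (0,3) in TLB -> HIT
vaddr=254: (7,3) not in TLB -> MISS, insert

Answer: MISS HIT HIT MISS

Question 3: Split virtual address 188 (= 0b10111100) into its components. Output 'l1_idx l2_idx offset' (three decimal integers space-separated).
vaddr = 188 = 0b10111100
  top 3 bits -> l1_idx = 5
  next 2 bits -> l2_idx = 3
  bottom 3 bits -> offset = 4

Answer: 5 3 4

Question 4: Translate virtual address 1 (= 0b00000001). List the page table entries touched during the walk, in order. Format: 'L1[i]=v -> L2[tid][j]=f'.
Answer: L1[0]=0 -> L2[0][0]=48

Derivation:
vaddr = 1 = 0b00000001
Split: l1_idx=0, l2_idx=0, offset=1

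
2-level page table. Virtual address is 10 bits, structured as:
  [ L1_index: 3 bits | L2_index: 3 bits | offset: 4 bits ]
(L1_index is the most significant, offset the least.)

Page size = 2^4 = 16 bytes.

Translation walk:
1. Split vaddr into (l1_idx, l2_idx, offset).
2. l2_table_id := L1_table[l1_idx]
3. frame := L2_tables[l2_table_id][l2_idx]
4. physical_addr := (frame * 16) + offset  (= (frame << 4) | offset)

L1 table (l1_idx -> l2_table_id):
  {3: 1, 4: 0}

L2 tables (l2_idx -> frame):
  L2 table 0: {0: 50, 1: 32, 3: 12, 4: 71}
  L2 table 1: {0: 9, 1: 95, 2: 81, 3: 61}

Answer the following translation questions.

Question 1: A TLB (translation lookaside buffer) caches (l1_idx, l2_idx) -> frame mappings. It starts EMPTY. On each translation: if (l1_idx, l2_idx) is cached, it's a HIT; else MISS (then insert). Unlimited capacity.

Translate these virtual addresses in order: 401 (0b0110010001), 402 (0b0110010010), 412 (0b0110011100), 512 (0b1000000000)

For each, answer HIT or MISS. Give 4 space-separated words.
Answer: MISS HIT HIT MISS

Derivation:
vaddr=401: (3,1) not in TLB -> MISS, insert
vaddr=402: (3,1) in TLB -> HIT
vaddr=412: (3,1) in TLB -> HIT
vaddr=512: (4,0) not in TLB -> MISS, insert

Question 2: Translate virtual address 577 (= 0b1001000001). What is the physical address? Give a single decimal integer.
vaddr = 577 = 0b1001000001
Split: l1_idx=4, l2_idx=4, offset=1
L1[4] = 0
L2[0][4] = 71
paddr = 71 * 16 + 1 = 1137

Answer: 1137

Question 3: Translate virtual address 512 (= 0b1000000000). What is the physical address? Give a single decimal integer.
Answer: 800

Derivation:
vaddr = 512 = 0b1000000000
Split: l1_idx=4, l2_idx=0, offset=0
L1[4] = 0
L2[0][0] = 50
paddr = 50 * 16 + 0 = 800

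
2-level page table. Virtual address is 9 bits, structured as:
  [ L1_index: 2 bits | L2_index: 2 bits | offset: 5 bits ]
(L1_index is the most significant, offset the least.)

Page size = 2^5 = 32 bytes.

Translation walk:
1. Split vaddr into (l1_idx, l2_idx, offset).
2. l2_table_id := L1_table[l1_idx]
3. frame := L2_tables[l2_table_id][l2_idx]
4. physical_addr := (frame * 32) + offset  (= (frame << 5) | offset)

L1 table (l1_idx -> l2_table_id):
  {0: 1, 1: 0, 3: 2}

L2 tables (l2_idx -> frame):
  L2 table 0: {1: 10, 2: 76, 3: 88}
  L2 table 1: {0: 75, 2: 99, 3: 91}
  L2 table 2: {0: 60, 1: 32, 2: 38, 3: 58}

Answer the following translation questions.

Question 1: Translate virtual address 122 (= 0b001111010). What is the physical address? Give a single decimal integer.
vaddr = 122 = 0b001111010
Split: l1_idx=0, l2_idx=3, offset=26
L1[0] = 1
L2[1][3] = 91
paddr = 91 * 32 + 26 = 2938

Answer: 2938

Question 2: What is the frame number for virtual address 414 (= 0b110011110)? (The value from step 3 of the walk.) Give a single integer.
vaddr = 414: l1_idx=3, l2_idx=0
L1[3] = 2; L2[2][0] = 60

Answer: 60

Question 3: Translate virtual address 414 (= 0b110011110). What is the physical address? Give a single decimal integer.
vaddr = 414 = 0b110011110
Split: l1_idx=3, l2_idx=0, offset=30
L1[3] = 2
L2[2][0] = 60
paddr = 60 * 32 + 30 = 1950

Answer: 1950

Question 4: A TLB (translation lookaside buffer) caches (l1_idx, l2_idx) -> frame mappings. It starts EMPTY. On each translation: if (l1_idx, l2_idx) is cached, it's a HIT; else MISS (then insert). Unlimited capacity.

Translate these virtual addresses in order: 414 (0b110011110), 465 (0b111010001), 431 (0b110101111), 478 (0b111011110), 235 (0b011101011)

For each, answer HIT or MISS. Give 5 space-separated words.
vaddr=414: (3,0) not in TLB -> MISS, insert
vaddr=465: (3,2) not in TLB -> MISS, insert
vaddr=431: (3,1) not in TLB -> MISS, insert
vaddr=478: (3,2) in TLB -> HIT
vaddr=235: (1,3) not in TLB -> MISS, insert

Answer: MISS MISS MISS HIT MISS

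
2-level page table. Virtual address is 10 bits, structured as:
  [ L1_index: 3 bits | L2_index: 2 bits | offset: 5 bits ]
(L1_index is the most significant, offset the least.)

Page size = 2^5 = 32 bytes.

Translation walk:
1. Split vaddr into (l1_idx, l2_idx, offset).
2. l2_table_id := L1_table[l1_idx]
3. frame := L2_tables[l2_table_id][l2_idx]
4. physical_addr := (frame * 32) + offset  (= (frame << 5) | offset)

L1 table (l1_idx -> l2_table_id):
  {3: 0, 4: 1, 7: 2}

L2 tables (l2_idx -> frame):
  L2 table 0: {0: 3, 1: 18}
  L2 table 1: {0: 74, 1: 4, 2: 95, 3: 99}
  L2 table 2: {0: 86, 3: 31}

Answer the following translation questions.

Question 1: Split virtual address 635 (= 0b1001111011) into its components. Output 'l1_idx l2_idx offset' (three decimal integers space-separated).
vaddr = 635 = 0b1001111011
  top 3 bits -> l1_idx = 4
  next 2 bits -> l2_idx = 3
  bottom 5 bits -> offset = 27

Answer: 4 3 27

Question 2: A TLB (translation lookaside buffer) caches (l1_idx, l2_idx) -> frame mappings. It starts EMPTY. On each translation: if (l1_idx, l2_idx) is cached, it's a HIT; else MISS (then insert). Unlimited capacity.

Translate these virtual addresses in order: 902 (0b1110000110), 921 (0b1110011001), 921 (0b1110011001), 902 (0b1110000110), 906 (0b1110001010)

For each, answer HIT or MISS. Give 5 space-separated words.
vaddr=902: (7,0) not in TLB -> MISS, insert
vaddr=921: (7,0) in TLB -> HIT
vaddr=921: (7,0) in TLB -> HIT
vaddr=902: (7,0) in TLB -> HIT
vaddr=906: (7,0) in TLB -> HIT

Answer: MISS HIT HIT HIT HIT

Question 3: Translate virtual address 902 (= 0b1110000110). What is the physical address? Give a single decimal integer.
vaddr = 902 = 0b1110000110
Split: l1_idx=7, l2_idx=0, offset=6
L1[7] = 2
L2[2][0] = 86
paddr = 86 * 32 + 6 = 2758

Answer: 2758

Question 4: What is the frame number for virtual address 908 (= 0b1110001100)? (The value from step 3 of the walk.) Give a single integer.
Answer: 86

Derivation:
vaddr = 908: l1_idx=7, l2_idx=0
L1[7] = 2; L2[2][0] = 86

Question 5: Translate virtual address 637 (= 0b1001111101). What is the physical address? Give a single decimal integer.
vaddr = 637 = 0b1001111101
Split: l1_idx=4, l2_idx=3, offset=29
L1[4] = 1
L2[1][3] = 99
paddr = 99 * 32 + 29 = 3197

Answer: 3197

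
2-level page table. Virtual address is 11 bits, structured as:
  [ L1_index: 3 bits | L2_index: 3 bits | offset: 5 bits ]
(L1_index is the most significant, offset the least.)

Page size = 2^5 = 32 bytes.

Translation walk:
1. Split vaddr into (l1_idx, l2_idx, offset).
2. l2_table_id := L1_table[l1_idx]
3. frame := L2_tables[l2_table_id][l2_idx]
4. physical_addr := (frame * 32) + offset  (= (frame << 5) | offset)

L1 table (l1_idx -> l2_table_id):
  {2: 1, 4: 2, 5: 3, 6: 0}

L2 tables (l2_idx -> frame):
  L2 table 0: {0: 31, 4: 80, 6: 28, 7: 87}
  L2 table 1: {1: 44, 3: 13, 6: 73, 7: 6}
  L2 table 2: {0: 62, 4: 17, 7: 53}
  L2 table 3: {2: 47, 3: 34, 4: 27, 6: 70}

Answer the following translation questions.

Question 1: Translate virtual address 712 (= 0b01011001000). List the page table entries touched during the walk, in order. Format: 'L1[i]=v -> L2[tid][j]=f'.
Answer: L1[2]=1 -> L2[1][6]=73

Derivation:
vaddr = 712 = 0b01011001000
Split: l1_idx=2, l2_idx=6, offset=8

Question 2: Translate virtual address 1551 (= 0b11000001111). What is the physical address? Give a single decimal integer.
Answer: 1007

Derivation:
vaddr = 1551 = 0b11000001111
Split: l1_idx=6, l2_idx=0, offset=15
L1[6] = 0
L2[0][0] = 31
paddr = 31 * 32 + 15 = 1007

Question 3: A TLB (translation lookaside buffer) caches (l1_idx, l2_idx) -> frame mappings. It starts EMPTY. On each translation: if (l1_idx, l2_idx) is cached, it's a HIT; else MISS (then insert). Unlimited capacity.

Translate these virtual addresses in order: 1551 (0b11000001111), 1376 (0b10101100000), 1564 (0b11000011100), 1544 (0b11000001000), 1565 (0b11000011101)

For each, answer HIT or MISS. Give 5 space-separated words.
vaddr=1551: (6,0) not in TLB -> MISS, insert
vaddr=1376: (5,3) not in TLB -> MISS, insert
vaddr=1564: (6,0) in TLB -> HIT
vaddr=1544: (6,0) in TLB -> HIT
vaddr=1565: (6,0) in TLB -> HIT

Answer: MISS MISS HIT HIT HIT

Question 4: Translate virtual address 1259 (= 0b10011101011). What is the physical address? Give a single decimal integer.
Answer: 1707

Derivation:
vaddr = 1259 = 0b10011101011
Split: l1_idx=4, l2_idx=7, offset=11
L1[4] = 2
L2[2][7] = 53
paddr = 53 * 32 + 11 = 1707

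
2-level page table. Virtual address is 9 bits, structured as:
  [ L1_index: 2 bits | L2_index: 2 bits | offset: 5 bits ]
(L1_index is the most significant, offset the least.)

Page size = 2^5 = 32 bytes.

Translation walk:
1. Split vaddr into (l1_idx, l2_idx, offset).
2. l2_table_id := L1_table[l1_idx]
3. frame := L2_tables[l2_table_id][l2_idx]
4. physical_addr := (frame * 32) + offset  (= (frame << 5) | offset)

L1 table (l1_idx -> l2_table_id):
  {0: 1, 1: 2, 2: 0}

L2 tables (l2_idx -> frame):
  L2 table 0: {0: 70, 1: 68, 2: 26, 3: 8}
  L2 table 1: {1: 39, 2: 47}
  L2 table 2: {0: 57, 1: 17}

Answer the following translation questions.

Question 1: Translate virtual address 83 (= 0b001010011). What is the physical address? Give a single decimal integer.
Answer: 1523

Derivation:
vaddr = 83 = 0b001010011
Split: l1_idx=0, l2_idx=2, offset=19
L1[0] = 1
L2[1][2] = 47
paddr = 47 * 32 + 19 = 1523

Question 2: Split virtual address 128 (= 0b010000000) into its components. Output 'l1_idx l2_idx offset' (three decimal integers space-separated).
Answer: 1 0 0

Derivation:
vaddr = 128 = 0b010000000
  top 2 bits -> l1_idx = 1
  next 2 bits -> l2_idx = 0
  bottom 5 bits -> offset = 0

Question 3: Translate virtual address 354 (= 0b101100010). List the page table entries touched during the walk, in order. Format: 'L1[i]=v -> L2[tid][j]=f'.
Answer: L1[2]=0 -> L2[0][3]=8

Derivation:
vaddr = 354 = 0b101100010
Split: l1_idx=2, l2_idx=3, offset=2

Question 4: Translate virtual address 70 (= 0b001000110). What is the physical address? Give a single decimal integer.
Answer: 1510

Derivation:
vaddr = 70 = 0b001000110
Split: l1_idx=0, l2_idx=2, offset=6
L1[0] = 1
L2[1][2] = 47
paddr = 47 * 32 + 6 = 1510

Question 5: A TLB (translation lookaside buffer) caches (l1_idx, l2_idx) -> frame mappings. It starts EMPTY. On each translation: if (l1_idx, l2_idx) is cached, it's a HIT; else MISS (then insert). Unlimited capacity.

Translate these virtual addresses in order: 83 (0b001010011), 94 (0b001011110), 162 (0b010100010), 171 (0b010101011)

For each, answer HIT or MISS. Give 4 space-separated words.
vaddr=83: (0,2) not in TLB -> MISS, insert
vaddr=94: (0,2) in TLB -> HIT
vaddr=162: (1,1) not in TLB -> MISS, insert
vaddr=171: (1,1) in TLB -> HIT

Answer: MISS HIT MISS HIT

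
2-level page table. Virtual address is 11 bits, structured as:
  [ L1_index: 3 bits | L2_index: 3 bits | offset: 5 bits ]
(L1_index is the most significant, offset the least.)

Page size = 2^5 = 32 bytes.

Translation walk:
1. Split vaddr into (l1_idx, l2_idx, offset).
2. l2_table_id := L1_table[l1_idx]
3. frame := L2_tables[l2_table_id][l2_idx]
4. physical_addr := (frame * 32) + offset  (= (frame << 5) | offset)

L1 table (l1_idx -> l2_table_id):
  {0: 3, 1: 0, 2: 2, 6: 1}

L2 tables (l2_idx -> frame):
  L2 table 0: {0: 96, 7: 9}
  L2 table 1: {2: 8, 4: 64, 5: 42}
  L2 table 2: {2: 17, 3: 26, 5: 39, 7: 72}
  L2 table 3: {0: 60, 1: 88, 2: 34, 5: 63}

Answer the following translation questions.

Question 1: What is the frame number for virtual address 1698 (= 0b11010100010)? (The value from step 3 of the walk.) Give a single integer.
vaddr = 1698: l1_idx=6, l2_idx=5
L1[6] = 1; L2[1][5] = 42

Answer: 42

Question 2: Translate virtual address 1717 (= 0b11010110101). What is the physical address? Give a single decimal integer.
vaddr = 1717 = 0b11010110101
Split: l1_idx=6, l2_idx=5, offset=21
L1[6] = 1
L2[1][5] = 42
paddr = 42 * 32 + 21 = 1365

Answer: 1365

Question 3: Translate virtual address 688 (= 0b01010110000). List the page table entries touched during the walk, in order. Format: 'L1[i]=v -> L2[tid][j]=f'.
Answer: L1[2]=2 -> L2[2][5]=39

Derivation:
vaddr = 688 = 0b01010110000
Split: l1_idx=2, l2_idx=5, offset=16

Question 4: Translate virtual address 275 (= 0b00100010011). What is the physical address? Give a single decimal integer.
vaddr = 275 = 0b00100010011
Split: l1_idx=1, l2_idx=0, offset=19
L1[1] = 0
L2[0][0] = 96
paddr = 96 * 32 + 19 = 3091

Answer: 3091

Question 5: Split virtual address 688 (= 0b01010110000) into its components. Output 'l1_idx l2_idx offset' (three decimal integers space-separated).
Answer: 2 5 16

Derivation:
vaddr = 688 = 0b01010110000
  top 3 bits -> l1_idx = 2
  next 3 bits -> l2_idx = 5
  bottom 5 bits -> offset = 16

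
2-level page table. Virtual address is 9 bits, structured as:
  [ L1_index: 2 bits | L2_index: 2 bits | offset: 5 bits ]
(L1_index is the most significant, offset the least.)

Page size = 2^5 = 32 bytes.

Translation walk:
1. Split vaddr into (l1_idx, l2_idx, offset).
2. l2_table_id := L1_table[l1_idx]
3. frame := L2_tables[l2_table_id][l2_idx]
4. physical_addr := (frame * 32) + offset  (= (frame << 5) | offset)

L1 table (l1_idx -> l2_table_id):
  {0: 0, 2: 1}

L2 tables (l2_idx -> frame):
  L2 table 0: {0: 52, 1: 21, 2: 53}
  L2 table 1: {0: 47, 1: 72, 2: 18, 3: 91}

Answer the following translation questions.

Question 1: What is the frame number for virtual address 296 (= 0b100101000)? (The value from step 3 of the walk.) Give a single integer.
Answer: 72

Derivation:
vaddr = 296: l1_idx=2, l2_idx=1
L1[2] = 1; L2[1][1] = 72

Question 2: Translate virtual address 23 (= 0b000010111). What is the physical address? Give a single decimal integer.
vaddr = 23 = 0b000010111
Split: l1_idx=0, l2_idx=0, offset=23
L1[0] = 0
L2[0][0] = 52
paddr = 52 * 32 + 23 = 1687

Answer: 1687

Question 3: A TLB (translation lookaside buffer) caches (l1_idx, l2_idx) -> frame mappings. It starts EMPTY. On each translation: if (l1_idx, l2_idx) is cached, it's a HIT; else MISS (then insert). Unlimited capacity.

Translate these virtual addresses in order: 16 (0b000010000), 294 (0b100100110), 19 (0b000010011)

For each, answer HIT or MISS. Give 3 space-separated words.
Answer: MISS MISS HIT

Derivation:
vaddr=16: (0,0) not in TLB -> MISS, insert
vaddr=294: (2,1) not in TLB -> MISS, insert
vaddr=19: (0,0) in TLB -> HIT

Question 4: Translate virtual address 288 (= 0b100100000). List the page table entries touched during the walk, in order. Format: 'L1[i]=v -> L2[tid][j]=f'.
Answer: L1[2]=1 -> L2[1][1]=72

Derivation:
vaddr = 288 = 0b100100000
Split: l1_idx=2, l2_idx=1, offset=0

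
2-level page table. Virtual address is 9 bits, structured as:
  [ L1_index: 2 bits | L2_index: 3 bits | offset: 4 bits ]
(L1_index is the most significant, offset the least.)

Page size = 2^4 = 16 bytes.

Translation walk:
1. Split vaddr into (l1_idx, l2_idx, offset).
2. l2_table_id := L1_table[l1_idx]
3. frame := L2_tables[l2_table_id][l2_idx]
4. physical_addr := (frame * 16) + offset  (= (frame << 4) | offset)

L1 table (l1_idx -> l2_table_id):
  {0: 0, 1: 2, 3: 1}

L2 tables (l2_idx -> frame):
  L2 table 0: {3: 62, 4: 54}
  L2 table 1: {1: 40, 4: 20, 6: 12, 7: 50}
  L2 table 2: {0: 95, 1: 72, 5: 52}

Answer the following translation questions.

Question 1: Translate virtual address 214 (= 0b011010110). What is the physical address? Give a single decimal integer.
vaddr = 214 = 0b011010110
Split: l1_idx=1, l2_idx=5, offset=6
L1[1] = 2
L2[2][5] = 52
paddr = 52 * 16 + 6 = 838

Answer: 838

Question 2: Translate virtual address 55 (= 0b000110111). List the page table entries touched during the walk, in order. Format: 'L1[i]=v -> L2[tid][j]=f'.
vaddr = 55 = 0b000110111
Split: l1_idx=0, l2_idx=3, offset=7

Answer: L1[0]=0 -> L2[0][3]=62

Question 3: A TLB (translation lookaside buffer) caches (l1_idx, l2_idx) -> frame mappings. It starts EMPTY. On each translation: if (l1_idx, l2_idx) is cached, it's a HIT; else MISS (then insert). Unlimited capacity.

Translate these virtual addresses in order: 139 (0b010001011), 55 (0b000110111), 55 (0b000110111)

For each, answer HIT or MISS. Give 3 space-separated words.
Answer: MISS MISS HIT

Derivation:
vaddr=139: (1,0) not in TLB -> MISS, insert
vaddr=55: (0,3) not in TLB -> MISS, insert
vaddr=55: (0,3) in TLB -> HIT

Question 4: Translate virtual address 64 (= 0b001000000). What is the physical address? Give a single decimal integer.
vaddr = 64 = 0b001000000
Split: l1_idx=0, l2_idx=4, offset=0
L1[0] = 0
L2[0][4] = 54
paddr = 54 * 16 + 0 = 864

Answer: 864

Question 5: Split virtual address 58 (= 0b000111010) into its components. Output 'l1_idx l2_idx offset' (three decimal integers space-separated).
vaddr = 58 = 0b000111010
  top 2 bits -> l1_idx = 0
  next 3 bits -> l2_idx = 3
  bottom 4 bits -> offset = 10

Answer: 0 3 10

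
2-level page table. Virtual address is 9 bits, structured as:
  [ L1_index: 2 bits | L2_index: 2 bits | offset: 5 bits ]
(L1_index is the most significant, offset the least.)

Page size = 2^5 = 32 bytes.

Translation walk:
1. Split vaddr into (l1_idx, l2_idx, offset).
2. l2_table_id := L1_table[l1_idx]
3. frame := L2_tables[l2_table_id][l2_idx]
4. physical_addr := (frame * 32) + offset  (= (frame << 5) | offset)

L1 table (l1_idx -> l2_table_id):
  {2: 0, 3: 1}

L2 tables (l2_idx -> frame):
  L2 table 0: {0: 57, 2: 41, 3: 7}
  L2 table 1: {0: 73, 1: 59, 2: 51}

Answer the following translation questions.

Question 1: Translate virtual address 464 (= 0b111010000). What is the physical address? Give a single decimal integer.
Answer: 1648

Derivation:
vaddr = 464 = 0b111010000
Split: l1_idx=3, l2_idx=2, offset=16
L1[3] = 1
L2[1][2] = 51
paddr = 51 * 32 + 16 = 1648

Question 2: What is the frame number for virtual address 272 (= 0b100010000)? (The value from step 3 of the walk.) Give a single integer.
Answer: 57

Derivation:
vaddr = 272: l1_idx=2, l2_idx=0
L1[2] = 0; L2[0][0] = 57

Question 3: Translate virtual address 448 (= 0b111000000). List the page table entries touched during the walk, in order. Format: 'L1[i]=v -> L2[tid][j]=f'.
Answer: L1[3]=1 -> L2[1][2]=51

Derivation:
vaddr = 448 = 0b111000000
Split: l1_idx=3, l2_idx=2, offset=0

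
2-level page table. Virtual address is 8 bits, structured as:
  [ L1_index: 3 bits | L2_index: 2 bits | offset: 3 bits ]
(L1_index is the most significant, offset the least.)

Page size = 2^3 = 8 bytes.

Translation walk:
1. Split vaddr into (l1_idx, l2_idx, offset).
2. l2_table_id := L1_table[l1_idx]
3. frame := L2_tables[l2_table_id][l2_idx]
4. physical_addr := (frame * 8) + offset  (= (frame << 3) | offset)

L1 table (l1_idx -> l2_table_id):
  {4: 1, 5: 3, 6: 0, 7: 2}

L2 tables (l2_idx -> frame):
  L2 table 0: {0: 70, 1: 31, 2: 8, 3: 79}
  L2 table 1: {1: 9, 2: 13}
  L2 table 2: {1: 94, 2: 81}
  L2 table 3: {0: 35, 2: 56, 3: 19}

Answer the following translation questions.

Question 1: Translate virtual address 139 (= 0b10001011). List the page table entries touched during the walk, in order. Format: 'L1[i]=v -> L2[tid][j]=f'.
Answer: L1[4]=1 -> L2[1][1]=9

Derivation:
vaddr = 139 = 0b10001011
Split: l1_idx=4, l2_idx=1, offset=3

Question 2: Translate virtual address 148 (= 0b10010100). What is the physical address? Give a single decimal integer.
vaddr = 148 = 0b10010100
Split: l1_idx=4, l2_idx=2, offset=4
L1[4] = 1
L2[1][2] = 13
paddr = 13 * 8 + 4 = 108

Answer: 108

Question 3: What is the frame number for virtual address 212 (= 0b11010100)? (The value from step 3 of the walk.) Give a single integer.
Answer: 8

Derivation:
vaddr = 212: l1_idx=6, l2_idx=2
L1[6] = 0; L2[0][2] = 8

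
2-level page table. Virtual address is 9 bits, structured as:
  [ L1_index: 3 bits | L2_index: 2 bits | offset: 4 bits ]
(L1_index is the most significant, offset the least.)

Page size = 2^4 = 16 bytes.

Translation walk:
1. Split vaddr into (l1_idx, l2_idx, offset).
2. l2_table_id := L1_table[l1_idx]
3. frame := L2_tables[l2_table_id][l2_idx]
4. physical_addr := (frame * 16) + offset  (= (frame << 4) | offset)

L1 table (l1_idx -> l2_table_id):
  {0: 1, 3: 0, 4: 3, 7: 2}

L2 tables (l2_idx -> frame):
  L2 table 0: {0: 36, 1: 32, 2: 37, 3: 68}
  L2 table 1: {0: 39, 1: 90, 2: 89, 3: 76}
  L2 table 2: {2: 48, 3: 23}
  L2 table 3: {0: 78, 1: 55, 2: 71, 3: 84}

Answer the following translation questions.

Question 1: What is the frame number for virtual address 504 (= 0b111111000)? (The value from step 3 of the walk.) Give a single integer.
Answer: 23

Derivation:
vaddr = 504: l1_idx=7, l2_idx=3
L1[7] = 2; L2[2][3] = 23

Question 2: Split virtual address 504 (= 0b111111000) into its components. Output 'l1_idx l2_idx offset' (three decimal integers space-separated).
Answer: 7 3 8

Derivation:
vaddr = 504 = 0b111111000
  top 3 bits -> l1_idx = 7
  next 2 bits -> l2_idx = 3
  bottom 4 bits -> offset = 8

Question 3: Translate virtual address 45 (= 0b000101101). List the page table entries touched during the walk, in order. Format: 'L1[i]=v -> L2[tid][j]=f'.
vaddr = 45 = 0b000101101
Split: l1_idx=0, l2_idx=2, offset=13

Answer: L1[0]=1 -> L2[1][2]=89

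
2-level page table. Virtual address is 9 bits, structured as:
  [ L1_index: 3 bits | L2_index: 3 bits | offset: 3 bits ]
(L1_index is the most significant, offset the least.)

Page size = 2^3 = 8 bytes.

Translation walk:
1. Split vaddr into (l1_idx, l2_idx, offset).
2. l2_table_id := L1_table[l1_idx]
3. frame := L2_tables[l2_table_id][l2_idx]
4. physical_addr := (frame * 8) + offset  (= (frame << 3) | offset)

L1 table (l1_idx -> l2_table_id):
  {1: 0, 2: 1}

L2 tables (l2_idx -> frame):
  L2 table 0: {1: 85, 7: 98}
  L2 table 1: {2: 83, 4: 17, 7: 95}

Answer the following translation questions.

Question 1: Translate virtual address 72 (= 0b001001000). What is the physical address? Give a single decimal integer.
Answer: 680

Derivation:
vaddr = 72 = 0b001001000
Split: l1_idx=1, l2_idx=1, offset=0
L1[1] = 0
L2[0][1] = 85
paddr = 85 * 8 + 0 = 680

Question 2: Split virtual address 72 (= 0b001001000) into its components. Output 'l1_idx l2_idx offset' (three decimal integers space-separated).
Answer: 1 1 0

Derivation:
vaddr = 72 = 0b001001000
  top 3 bits -> l1_idx = 1
  next 3 bits -> l2_idx = 1
  bottom 3 bits -> offset = 0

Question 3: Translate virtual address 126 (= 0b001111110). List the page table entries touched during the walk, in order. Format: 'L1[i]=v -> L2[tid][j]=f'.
vaddr = 126 = 0b001111110
Split: l1_idx=1, l2_idx=7, offset=6

Answer: L1[1]=0 -> L2[0][7]=98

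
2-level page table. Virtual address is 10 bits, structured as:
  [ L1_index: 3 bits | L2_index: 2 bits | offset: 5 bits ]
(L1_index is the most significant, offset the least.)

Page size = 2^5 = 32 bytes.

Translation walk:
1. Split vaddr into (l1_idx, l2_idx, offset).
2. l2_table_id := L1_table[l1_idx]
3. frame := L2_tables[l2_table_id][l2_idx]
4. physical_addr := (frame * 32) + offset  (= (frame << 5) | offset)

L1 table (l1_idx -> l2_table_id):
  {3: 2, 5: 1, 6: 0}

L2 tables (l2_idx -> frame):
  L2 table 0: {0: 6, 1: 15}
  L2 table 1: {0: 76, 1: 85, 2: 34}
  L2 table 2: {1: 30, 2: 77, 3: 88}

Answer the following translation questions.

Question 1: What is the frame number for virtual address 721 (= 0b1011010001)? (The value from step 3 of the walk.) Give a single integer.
Answer: 34

Derivation:
vaddr = 721: l1_idx=5, l2_idx=2
L1[5] = 1; L2[1][2] = 34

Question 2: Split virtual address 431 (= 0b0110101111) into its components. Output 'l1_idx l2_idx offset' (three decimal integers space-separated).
Answer: 3 1 15

Derivation:
vaddr = 431 = 0b0110101111
  top 3 bits -> l1_idx = 3
  next 2 bits -> l2_idx = 1
  bottom 5 bits -> offset = 15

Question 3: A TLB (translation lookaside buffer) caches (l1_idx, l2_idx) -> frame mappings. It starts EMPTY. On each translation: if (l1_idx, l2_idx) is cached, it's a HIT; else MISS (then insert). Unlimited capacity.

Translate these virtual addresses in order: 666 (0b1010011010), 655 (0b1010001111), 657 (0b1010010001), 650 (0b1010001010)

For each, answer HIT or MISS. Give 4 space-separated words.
Answer: MISS HIT HIT HIT

Derivation:
vaddr=666: (5,0) not in TLB -> MISS, insert
vaddr=655: (5,0) in TLB -> HIT
vaddr=657: (5,0) in TLB -> HIT
vaddr=650: (5,0) in TLB -> HIT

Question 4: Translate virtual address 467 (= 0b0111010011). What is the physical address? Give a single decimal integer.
vaddr = 467 = 0b0111010011
Split: l1_idx=3, l2_idx=2, offset=19
L1[3] = 2
L2[2][2] = 77
paddr = 77 * 32 + 19 = 2483

Answer: 2483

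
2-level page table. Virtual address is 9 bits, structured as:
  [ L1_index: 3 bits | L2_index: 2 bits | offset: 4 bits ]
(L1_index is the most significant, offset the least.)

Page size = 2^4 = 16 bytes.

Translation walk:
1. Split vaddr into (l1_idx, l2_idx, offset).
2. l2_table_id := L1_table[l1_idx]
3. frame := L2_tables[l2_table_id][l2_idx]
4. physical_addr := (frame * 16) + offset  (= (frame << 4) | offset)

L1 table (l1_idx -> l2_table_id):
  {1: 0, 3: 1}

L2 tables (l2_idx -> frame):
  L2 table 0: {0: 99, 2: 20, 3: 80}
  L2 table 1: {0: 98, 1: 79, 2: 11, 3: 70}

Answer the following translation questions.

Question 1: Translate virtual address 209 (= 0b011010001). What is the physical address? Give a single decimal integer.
Answer: 1265

Derivation:
vaddr = 209 = 0b011010001
Split: l1_idx=3, l2_idx=1, offset=1
L1[3] = 1
L2[1][1] = 79
paddr = 79 * 16 + 1 = 1265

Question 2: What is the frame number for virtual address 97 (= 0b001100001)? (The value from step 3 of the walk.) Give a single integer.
vaddr = 97: l1_idx=1, l2_idx=2
L1[1] = 0; L2[0][2] = 20

Answer: 20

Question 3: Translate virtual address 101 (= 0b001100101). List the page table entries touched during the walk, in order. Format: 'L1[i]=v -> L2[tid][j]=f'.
Answer: L1[1]=0 -> L2[0][2]=20

Derivation:
vaddr = 101 = 0b001100101
Split: l1_idx=1, l2_idx=2, offset=5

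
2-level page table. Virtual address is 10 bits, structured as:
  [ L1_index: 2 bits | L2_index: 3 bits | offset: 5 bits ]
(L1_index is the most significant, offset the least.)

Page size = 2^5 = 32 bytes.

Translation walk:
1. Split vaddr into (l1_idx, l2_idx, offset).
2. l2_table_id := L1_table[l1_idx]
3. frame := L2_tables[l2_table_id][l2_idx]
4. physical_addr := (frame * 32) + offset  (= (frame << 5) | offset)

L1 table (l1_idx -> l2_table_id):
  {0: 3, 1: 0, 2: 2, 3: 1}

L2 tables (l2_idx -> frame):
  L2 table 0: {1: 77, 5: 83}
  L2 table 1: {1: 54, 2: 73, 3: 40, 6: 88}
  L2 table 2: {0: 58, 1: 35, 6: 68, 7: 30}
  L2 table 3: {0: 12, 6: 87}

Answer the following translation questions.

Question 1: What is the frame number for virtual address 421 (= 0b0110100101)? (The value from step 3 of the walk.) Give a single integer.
Answer: 83

Derivation:
vaddr = 421: l1_idx=1, l2_idx=5
L1[1] = 0; L2[0][5] = 83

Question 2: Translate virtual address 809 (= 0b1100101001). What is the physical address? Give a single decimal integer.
vaddr = 809 = 0b1100101001
Split: l1_idx=3, l2_idx=1, offset=9
L1[3] = 1
L2[1][1] = 54
paddr = 54 * 32 + 9 = 1737

Answer: 1737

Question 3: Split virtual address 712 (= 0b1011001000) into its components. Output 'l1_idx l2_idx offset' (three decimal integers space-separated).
vaddr = 712 = 0b1011001000
  top 2 bits -> l1_idx = 2
  next 3 bits -> l2_idx = 6
  bottom 5 bits -> offset = 8

Answer: 2 6 8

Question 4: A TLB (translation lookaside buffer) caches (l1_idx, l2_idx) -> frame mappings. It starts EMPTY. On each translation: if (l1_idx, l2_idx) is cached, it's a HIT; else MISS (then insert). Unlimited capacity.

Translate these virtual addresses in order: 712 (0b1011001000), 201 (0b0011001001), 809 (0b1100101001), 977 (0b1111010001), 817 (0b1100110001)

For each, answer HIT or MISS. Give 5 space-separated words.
vaddr=712: (2,6) not in TLB -> MISS, insert
vaddr=201: (0,6) not in TLB -> MISS, insert
vaddr=809: (3,1) not in TLB -> MISS, insert
vaddr=977: (3,6) not in TLB -> MISS, insert
vaddr=817: (3,1) in TLB -> HIT

Answer: MISS MISS MISS MISS HIT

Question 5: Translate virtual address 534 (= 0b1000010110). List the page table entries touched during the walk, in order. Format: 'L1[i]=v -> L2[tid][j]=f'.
vaddr = 534 = 0b1000010110
Split: l1_idx=2, l2_idx=0, offset=22

Answer: L1[2]=2 -> L2[2][0]=58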